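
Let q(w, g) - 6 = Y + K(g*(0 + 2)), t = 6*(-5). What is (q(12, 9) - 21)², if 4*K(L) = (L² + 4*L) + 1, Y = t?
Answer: 47089/16 ≈ 2943.1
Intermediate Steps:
t = -30
Y = -30
K(L) = ¼ + L + L²/4 (K(L) = ((L² + 4*L) + 1)/4 = (1 + L² + 4*L)/4 = ¼ + L + L²/4)
q(w, g) = -95/4 + g² + 2*g (q(w, g) = 6 + (-30 + (¼ + g*(0 + 2) + (g*(0 + 2))²/4)) = 6 + (-30 + (¼ + g*2 + (g*2)²/4)) = 6 + (-30 + (¼ + 2*g + (2*g)²/4)) = 6 + (-30 + (¼ + 2*g + (4*g²)/4)) = 6 + (-30 + (¼ + 2*g + g²)) = 6 + (-30 + (¼ + g² + 2*g)) = 6 + (-119/4 + g² + 2*g) = -95/4 + g² + 2*g)
(q(12, 9) - 21)² = ((-95/4 + 9² + 2*9) - 21)² = ((-95/4 + 81 + 18) - 21)² = (301/4 - 21)² = (217/4)² = 47089/16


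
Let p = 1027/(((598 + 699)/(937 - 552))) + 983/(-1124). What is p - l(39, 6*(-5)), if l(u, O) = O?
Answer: 486883869/1457828 ≈ 333.98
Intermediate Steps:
p = 443149029/1457828 (p = 1027/((1297/385)) + 983*(-1/1124) = 1027/((1297*(1/385))) - 983/1124 = 1027/(1297/385) - 983/1124 = 1027*(385/1297) - 983/1124 = 395395/1297 - 983/1124 = 443149029/1457828 ≈ 303.98)
p - l(39, 6*(-5)) = 443149029/1457828 - 6*(-5) = 443149029/1457828 - 1*(-30) = 443149029/1457828 + 30 = 486883869/1457828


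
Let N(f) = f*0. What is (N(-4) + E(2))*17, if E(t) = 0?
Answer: 0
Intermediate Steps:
N(f) = 0
(N(-4) + E(2))*17 = (0 + 0)*17 = 0*17 = 0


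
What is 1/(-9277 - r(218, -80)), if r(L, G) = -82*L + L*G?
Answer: 1/26039 ≈ 3.8404e-5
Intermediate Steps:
r(L, G) = -82*L + G*L
1/(-9277 - r(218, -80)) = 1/(-9277 - 218*(-82 - 80)) = 1/(-9277 - 218*(-162)) = 1/(-9277 - 1*(-35316)) = 1/(-9277 + 35316) = 1/26039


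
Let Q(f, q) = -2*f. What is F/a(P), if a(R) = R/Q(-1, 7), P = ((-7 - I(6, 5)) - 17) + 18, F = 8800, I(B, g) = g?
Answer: -1600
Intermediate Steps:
P = -11 (P = ((-7 - 1*5) - 17) + 18 = ((-7 - 5) - 17) + 18 = (-12 - 17) + 18 = -29 + 18 = -11)
a(R) = R/2 (a(R) = R/((-2*(-1))) = R/2)
F/a(P) = 8800/(((1/2)*(-11))) = 8800/(-11/2) = 8800*(-2/11) = -1600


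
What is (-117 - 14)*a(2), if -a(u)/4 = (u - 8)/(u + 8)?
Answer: -1572/5 ≈ -314.40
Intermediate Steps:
a(u) = -4*(-8 + u)/(8 + u) (a(u) = -4*(u - 8)/(u + 8) = -4*(-8 + u)/(8 + u))
(-117 - 14)*a(2) = (-117 - 14)*(4*(8 - 1*2)/(8 + 2)) = -524*(8 - 2)/10 = -524*6/10 = -131*12/5 = -1572/5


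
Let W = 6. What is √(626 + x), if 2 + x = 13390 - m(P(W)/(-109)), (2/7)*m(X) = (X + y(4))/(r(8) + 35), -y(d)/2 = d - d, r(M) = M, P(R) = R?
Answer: √307859215993/4687 ≈ 118.38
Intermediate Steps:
y(d) = 0 (y(d) = -2*(d - d) = -2*0 = 0)
m(X) = 7*X/86 (m(X) = 7*((X + 0)/(8 + 35))/2 = 7*(X/43)/2 = 7*X/86)
x = 62749577/4687 (x = -2 + (13390 - 7*6/(-109)/86) = -2 + (13390 - 7*6*(-1/109)/86) = -2 + (13390 - 7*(-6)/(86*109)) = -2 + (13390 - 1*(-21/4687)) = -2 + (13390 + 21/4687) = -2 + 62758951/4687 = 62749577/4687 ≈ 13388.)
√(626 + x) = √(626 + 62749577/4687) = √(65683639/4687) = √307859215993/4687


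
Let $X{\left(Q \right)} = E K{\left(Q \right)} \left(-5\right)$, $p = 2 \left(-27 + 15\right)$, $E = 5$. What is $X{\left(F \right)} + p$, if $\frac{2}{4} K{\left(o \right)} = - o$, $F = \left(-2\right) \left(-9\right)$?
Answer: $876$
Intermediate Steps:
$F = 18$
$K{\left(o \right)} = - 2 o$ ($K{\left(o \right)} = 2 \left(- o\right) = - 2 o$)
$p = -24$ ($p = 2 \left(-12\right) = -24$)
$X{\left(Q \right)} = 50 Q$ ($X{\left(Q \right)} = 5 \left(- 2 Q\right) \left(-5\right) = - 10 Q \left(-5\right) = 50 Q$)
$X{\left(F \right)} + p = 50 \cdot 18 - 24 = 900 - 24 = 876$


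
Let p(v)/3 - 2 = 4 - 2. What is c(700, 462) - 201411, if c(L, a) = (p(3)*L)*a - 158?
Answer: 3679231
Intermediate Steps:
p(v) = 12 (p(v) = 6 + 3*(4 - 2) = 6 + 3*2 = 6 + 6 = 12)
c(L, a) = -158 + 12*L*a (c(L, a) = (12*L)*a - 158 = 12*L*a - 158 = -158 + 12*L*a)
c(700, 462) - 201411 = (-158 + 12*700*462) - 201411 = (-158 + 3880800) - 201411 = 3880642 - 201411 = 3679231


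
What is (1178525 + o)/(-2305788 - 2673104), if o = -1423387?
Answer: 122431/2489446 ≈ 0.049180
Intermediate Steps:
(1178525 + o)/(-2305788 - 2673104) = (1178525 - 1423387)/(-2305788 - 2673104) = -244862/(-4978892) = -244862*(-1/4978892) = 122431/2489446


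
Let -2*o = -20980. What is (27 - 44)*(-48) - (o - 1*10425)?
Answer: 751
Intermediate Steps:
o = 10490 (o = -1/2*(-20980) = 10490)
(27 - 44)*(-48) - (o - 1*10425) = (27 - 44)*(-48) - (10490 - 1*10425) = -17*(-48) - (10490 - 10425) = 816 - 1*65 = 816 - 65 = 751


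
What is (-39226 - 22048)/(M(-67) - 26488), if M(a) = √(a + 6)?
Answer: 1623025712/701614205 + 61274*I*√61/701614205 ≈ 2.3133 + 0.00068209*I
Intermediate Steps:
M(a) = √(6 + a)
(-39226 - 22048)/(M(-67) - 26488) = (-39226 - 22048)/(√(6 - 67) - 26488) = -61274/(√(-61) - 26488) = -61274/(I*√61 - 26488) = -61274/(-26488 + I*√61)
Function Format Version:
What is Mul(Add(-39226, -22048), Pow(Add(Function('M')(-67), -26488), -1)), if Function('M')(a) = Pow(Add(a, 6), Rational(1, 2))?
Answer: Add(Rational(1623025712, 701614205), Mul(Rational(61274, 701614205), I, Pow(61, Rational(1, 2)))) ≈ Add(2.3133, Mul(0.00068209, I))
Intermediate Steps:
Function('M')(a) = Pow(Add(6, a), Rational(1, 2))
Mul(Add(-39226, -22048), Pow(Add(Function('M')(-67), -26488), -1)) = Mul(Add(-39226, -22048), Pow(Add(Pow(Add(6, -67), Rational(1, 2)), -26488), -1)) = Mul(-61274, Pow(Add(Pow(-61, Rational(1, 2)), -26488), -1)) = Mul(-61274, Pow(Add(Mul(I, Pow(61, Rational(1, 2))), -26488), -1)) = Mul(-61274, Pow(Add(-26488, Mul(I, Pow(61, Rational(1, 2)))), -1))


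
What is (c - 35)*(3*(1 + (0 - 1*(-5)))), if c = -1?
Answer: -648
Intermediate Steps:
(c - 35)*(3*(1 + (0 - 1*(-5)))) = (-1 - 35)*(3*(1 + (0 - 1*(-5)))) = -108*(1 + (0 + 5)) = -108*(1 + 5) = -108*6 = -36*18 = -648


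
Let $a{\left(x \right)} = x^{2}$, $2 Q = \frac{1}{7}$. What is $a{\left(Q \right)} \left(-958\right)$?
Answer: $- \frac{479}{98} \approx -4.8878$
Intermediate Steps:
$Q = \frac{1}{14}$ ($Q = \frac{1}{2 \cdot 7} = \frac{1}{2} \cdot \frac{1}{7} = \frac{1}{14} \approx 0.071429$)
$a{\left(Q \right)} \left(-958\right) = \left(\frac{1}{14}\right)^{2} \left(-958\right) = \frac{1}{196} \left(-958\right) = - \frac{479}{98}$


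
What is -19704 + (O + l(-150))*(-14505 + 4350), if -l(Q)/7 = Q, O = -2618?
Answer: 15903336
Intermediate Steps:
l(Q) = -7*Q
-19704 + (O + l(-150))*(-14505 + 4350) = -19704 + (-2618 - 7*(-150))*(-14505 + 4350) = -19704 + (-2618 + 1050)*(-10155) = -19704 - 1568*(-10155) = -19704 + 15923040 = 15903336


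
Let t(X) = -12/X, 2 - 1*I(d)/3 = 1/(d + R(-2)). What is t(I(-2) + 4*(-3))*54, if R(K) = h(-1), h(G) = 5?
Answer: 648/7 ≈ 92.571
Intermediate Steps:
R(K) = 5
I(d) = 6 - 3/(5 + d) (I(d) = 6 - 3/(d + 5) = 6 - 3/(5 + d))
t(I(-2) + 4*(-3))*54 = -12/(3*(9 + 2*(-2))/(5 - 2) + 4*(-3))*54 = -12/(3*(9 - 4)/3 - 12)*54 = -12/(3*(1/3)*5 - 12)*54 = -12/(5 - 12)*54 = -12/(-7)*54 = -12*(-1/7)*54 = (12/7)*54 = 648/7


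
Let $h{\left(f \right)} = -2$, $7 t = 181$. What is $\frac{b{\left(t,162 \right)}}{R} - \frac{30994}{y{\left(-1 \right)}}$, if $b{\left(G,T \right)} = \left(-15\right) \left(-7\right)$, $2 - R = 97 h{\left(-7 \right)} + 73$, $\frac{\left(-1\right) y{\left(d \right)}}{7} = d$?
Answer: $- \frac{1270509}{287} \approx -4426.9$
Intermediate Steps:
$t = \frac{181}{7}$ ($t = \frac{1}{7} \cdot 181 = \frac{181}{7} \approx 25.857$)
$y{\left(d \right)} = - 7 d$
$R = 123$ ($R = 2 - \left(97 \left(-2\right) + 73\right) = 2 - \left(-194 + 73\right) = 2 - -121 = 2 + 121 = 123$)
$b{\left(G,T \right)} = 105$
$\frac{b{\left(t,162 \right)}}{R} - \frac{30994}{y{\left(-1 \right)}} = \frac{105}{123} - \frac{30994}{\left(-7\right) \left(-1\right)} = 105 \cdot \frac{1}{123} - \frac{30994}{7} = \frac{35}{41} - \frac{30994}{7} = - \frac{1270509}{287}$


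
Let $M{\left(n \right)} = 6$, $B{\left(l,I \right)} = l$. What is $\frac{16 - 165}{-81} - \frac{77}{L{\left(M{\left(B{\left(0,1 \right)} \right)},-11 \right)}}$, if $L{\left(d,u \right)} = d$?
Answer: $- \frac{1781}{162} \approx -10.994$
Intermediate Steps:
$\frac{16 - 165}{-81} - \frac{77}{L{\left(M{\left(B{\left(0,1 \right)} \right)},-11 \right)}} = \frac{16 - 165}{-81} - \frac{77}{6} = \left(16 - 165\right) \left(- \frac{1}{81}\right) - \frac{77}{6} = \left(-149\right) \left(- \frac{1}{81}\right) - \frac{77}{6} = \frac{149}{81} - \frac{77}{6} = - \frac{1781}{162}$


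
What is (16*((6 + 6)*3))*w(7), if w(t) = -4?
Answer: -2304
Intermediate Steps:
(16*((6 + 6)*3))*w(7) = (16*((6 + 6)*3))*(-4) = (16*(12*3))*(-4) = (16*36)*(-4) = 576*(-4) = -2304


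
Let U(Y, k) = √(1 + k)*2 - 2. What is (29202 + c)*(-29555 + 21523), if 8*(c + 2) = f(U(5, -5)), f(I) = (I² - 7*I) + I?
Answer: -234534400 + 40160*I ≈ -2.3453e+8 + 40160.0*I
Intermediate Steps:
U(Y, k) = -2 + 2*√(1 + k) (U(Y, k) = 2*√(1 + k) - 2 = -2 + 2*√(1 + k))
f(I) = I² - 6*I
c = -2 + (-8 + 4*I)*(-2 + 4*I)/8 (c = -2 + ((-2 + 2*√(1 - 5))*(-6 + (-2 + 2*√(1 - 5))))/8 = -2 + ((-2 + 2*√(-4))*(-6 + (-2 + 2*√(-4))))/8 = -2 + ((-2 + 2*(2*I))*(-6 + (-2 + 2*(2*I))))/8 = -2 + ((-2 + 4*I)*(-6 + (-2 + 4*I)))/8 = -2 + ((-2 + 4*I)*(-8 + 4*I))/8 = -2 + ((-8 + 4*I)*(-2 + 4*I))/8 = -2 + (-8 + 4*I)*(-2 + 4*I)/8 ≈ -2.0 - 5.0*I)
(29202 + c)*(-29555 + 21523) = (29202 + (-2 - 5*I))*(-29555 + 21523) = (29200 - 5*I)*(-8032) = -234534400 + 40160*I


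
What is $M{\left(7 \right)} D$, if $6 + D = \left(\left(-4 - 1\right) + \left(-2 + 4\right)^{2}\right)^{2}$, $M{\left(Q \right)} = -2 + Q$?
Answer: $-25$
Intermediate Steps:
$D = -5$ ($D = -6 + \left(\left(-4 - 1\right) + \left(-2 + 4\right)^{2}\right)^{2} = -6 + \left(-5 + 2^{2}\right)^{2} = -6 + \left(-5 + 4\right)^{2} = -6 + \left(-1\right)^{2} = -6 + 1 = -5$)
$M{\left(7 \right)} D = \left(-2 + 7\right) \left(-5\right) = 5 \left(-5\right) = -25$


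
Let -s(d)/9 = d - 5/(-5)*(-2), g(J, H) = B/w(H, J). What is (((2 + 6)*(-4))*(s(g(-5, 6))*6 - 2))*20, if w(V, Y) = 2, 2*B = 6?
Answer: -16000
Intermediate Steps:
B = 3 (B = (1/2)*6 = 3)
g(J, H) = 3/2
s(d) = 18 - 9*d (s(d) = -9*(d - 5/(-5)*(-2)) = -9*(d - 5*(-1/5)*(-2)) = -9*(d + 1*(-2)) = -9*(d - 2) = -9*(-2 + d) = 18 - 9*d)
(((2 + 6)*(-4))*(s(g(-5, 6))*6 - 2))*20 = (((2 + 6)*(-4))*((18 - 9*3/2)*6 - 2))*20 = ((8*(-4))*((18 - 27/2)*6 - 2))*20 = -32*((9/2)*6 - 2)*20 = -32*(27 - 2)*20 = -32*25*20 = -800*20 = -16000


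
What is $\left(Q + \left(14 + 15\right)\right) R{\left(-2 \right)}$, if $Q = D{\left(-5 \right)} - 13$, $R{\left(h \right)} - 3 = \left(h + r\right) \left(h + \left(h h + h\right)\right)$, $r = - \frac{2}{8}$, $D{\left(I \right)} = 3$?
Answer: $57$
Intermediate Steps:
$r = - \frac{1}{4}$ ($r = \left(-2\right) \frac{1}{8} = - \frac{1}{4} \approx -0.25$)
$R{\left(h \right)} = 3 + \left(- \frac{1}{4} + h\right) \left(h^{2} + 2 h\right)$ ($R{\left(h \right)} = 3 + \left(h - \frac{1}{4}\right) \left(h + \left(h h + h\right)\right) = 3 + \left(- \frac{1}{4} + h\right) \left(h + \left(h^{2} + h\right)\right) = 3 + \left(- \frac{1}{4} + h\right) \left(h + \left(h + h^{2}\right)\right) = 3 + \left(- \frac{1}{4} + h\right) \left(h^{2} + 2 h\right)$)
$Q = -10$ ($Q = 3 - 13 = -10$)
$\left(Q + \left(14 + 15\right)\right) R{\left(-2 \right)} = \left(-10 + \left(14 + 15\right)\right) \left(3 + \left(-2\right)^{3} - -1 + \frac{7 \left(-2\right)^{2}}{4}\right) = \left(-10 + 29\right) \left(3 - 8 + 1 + \frac{7}{4} \cdot 4\right) = 19 \left(3 - 8 + 1 + 7\right) = 19 \cdot 3 = 57$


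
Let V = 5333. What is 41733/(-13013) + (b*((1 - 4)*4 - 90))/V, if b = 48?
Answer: -286273737/69398329 ≈ -4.1251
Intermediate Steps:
41733/(-13013) + (b*((1 - 4)*4 - 90))/V = 41733/(-13013) + (48*((1 - 4)*4 - 90))/5333 = 41733*(-1/13013) + (48*(-3*4 - 90))*(1/5333) = -41733/13013 + (48*(-12 - 90))*(1/5333) = -41733/13013 + (48*(-102))*(1/5333) = -41733/13013 - 4896*1/5333 = -41733/13013 - 4896/5333 = -286273737/69398329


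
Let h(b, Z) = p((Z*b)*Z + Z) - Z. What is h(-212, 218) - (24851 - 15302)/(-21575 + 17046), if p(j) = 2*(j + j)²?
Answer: 3677656895887343027/4529 ≈ 8.1202e+14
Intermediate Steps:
p(j) = 8*j² (p(j) = 2*(2*j)² = 2*(4*j²) = 8*j²)
h(b, Z) = -Z + 8*(Z + b*Z²)² (h(b, Z) = 8*((Z*b)*Z + Z)² - Z = 8*(b*Z² + Z)² - Z = 8*(Z + b*Z²)² - Z = -Z + 8*(Z + b*Z²)²)
h(-212, 218) - (24851 - 15302)/(-21575 + 17046) = 218*(-1 + 8*218*(1 + 218*(-212))²) - (24851 - 15302)/(-21575 + 17046) = 218*(-1 + 8*218*(1 - 46216)²) - 9549/(-4529) = 218*(-1 + 8*218*(-46215)²) - 9549*(-1)/4529 = 218*(-1 + 8*218*2135826225) - 1*(-9549/4529) = 218*(-1 + 3724880936400) + 9549/4529 = 218*3724880936399 + 9549/4529 = 812024044134982 + 9549/4529 = 3677656895887343027/4529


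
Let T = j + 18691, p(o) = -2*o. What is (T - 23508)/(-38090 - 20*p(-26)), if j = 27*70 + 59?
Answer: 1434/19565 ≈ 0.073294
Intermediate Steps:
j = 1949 (j = 1890 + 59 = 1949)
T = 20640 (T = 1949 + 18691 = 20640)
(T - 23508)/(-38090 - 20*p(-26)) = (20640 - 23508)/(-38090 - (-40)*(-26)) = -2868/(-38090 - 20*52) = -2868/(-38090 - 1040) = -2868/(-39130) = -2868*(-1/39130) = 1434/19565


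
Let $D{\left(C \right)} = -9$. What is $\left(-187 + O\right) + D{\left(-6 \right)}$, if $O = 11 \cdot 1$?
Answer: $-185$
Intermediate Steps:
$O = 11$
$\left(-187 + O\right) + D{\left(-6 \right)} = \left(-187 + 11\right) - 9 = -176 - 9 = -185$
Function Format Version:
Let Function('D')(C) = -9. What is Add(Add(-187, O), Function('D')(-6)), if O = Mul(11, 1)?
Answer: -185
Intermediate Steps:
O = 11
Add(Add(-187, O), Function('D')(-6)) = Add(Add(-187, 11), -9) = Add(-176, -9) = -185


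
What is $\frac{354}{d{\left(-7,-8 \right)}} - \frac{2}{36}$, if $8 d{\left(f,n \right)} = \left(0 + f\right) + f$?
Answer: $- \frac{25495}{126} \approx -202.34$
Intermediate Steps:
$d{\left(f,n \right)} = \frac{f}{4}$ ($d{\left(f,n \right)} = \frac{\left(0 + f\right) + f}{8} = \frac{f + f}{8} = \frac{2 f}{8} = \frac{f}{4}$)
$\frac{354}{d{\left(-7,-8 \right)}} - \frac{2}{36} = \frac{354}{\frac{1}{4} \left(-7\right)} - \frac{2}{36} = \frac{354}{- \frac{7}{4}} - \frac{1}{18} = 354 \left(- \frac{4}{7}\right) - \frac{1}{18} = - \frac{1416}{7} - \frac{1}{18} = - \frac{25495}{126}$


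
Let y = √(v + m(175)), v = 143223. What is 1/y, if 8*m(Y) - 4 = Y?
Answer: 2*√46774/163709 ≈ 0.0026422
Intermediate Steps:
m(Y) = ½ + Y/8
y = 7*√46774/4 (y = √(143223 + (½ + (⅛)*175)) = √(143223 + (½ + 175/8)) = √(143223 + 179/8) = √(1145963/8) = 7*√46774/4 ≈ 378.48)
1/y = 1/(7*√46774/4) = 2*√46774/163709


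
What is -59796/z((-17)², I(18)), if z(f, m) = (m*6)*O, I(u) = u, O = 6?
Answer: -1661/18 ≈ -92.278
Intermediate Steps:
z(f, m) = 36*m (z(f, m) = (m*6)*6 = (6*m)*6 = 36*m)
-59796/z((-17)², I(18)) = -59796/(36*18) = -59796/648 = -59796*1/648 = -1661/18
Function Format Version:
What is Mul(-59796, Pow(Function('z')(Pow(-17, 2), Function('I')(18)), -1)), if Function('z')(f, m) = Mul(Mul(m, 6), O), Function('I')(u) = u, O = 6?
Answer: Rational(-1661, 18) ≈ -92.278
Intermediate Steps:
Function('z')(f, m) = Mul(36, m) (Function('z')(f, m) = Mul(Mul(m, 6), 6) = Mul(Mul(6, m), 6) = Mul(36, m))
Mul(-59796, Pow(Function('z')(Pow(-17, 2), Function('I')(18)), -1)) = Mul(-59796, Pow(Mul(36, 18), -1)) = Mul(-59796, Pow(648, -1)) = Mul(-59796, Rational(1, 648)) = Rational(-1661, 18)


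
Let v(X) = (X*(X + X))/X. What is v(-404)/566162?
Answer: -404/283081 ≈ -0.0014272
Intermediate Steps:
v(X) = 2*X (v(X) = (X*(2*X))/X = (2*X**2)/X = 2*X)
v(-404)/566162 = (2*(-404))/566162 = -808*1/566162 = -404/283081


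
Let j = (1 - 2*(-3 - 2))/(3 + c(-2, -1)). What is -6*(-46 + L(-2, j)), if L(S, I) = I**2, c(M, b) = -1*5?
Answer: 189/2 ≈ 94.500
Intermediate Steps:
c(M, b) = -5
j = -11/2 (j = (1 - 2*(-3 - 2))/(3 - 5) = (1 - 2*(-5))/(-2) = (1 + 10)*(-1/2) = 11*(-1/2) = -11/2 ≈ -5.5000)
-6*(-46 + L(-2, j)) = -6*(-46 + (-11/2)**2) = -6*(-46 + 121/4) = -6*(-63/4) = 189/2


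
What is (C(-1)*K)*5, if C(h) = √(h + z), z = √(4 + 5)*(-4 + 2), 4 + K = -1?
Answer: -25*I*√7 ≈ -66.144*I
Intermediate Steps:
K = -5 (K = -4 - 1 = -5)
z = -6 (z = √9*(-2) = 3*(-2) = -6)
C(h) = √(-6 + h) (C(h) = √(h - 6) = √(-6 + h))
(C(-1)*K)*5 = (√(-6 - 1)*(-5))*5 = (√(-7)*(-5))*5 = ((I*√7)*(-5))*5 = -5*I*√7*5 = -25*I*√7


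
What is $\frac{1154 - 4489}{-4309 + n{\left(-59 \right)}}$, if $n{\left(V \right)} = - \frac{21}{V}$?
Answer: $\frac{39353}{50842} \approx 0.77402$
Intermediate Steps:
$\frac{1154 - 4489}{-4309 + n{\left(-59 \right)}} = \frac{1154 - 4489}{-4309 - \frac{21}{-59}} = - \frac{3335}{-4309 - - \frac{21}{59}} = - \frac{3335}{-4309 + \frac{21}{59}} = - \frac{3335}{- \frac{254210}{59}} = \left(-3335\right) \left(- \frac{59}{254210}\right) = \frac{39353}{50842}$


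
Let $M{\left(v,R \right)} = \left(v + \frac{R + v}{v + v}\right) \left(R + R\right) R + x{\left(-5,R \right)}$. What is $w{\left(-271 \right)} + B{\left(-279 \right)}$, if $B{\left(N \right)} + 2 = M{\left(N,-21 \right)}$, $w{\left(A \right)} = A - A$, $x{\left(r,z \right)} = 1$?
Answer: $- \frac{7613749}{31} \approx -2.456 \cdot 10^{5}$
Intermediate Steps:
$w{\left(A \right)} = 0$
$M{\left(v,R \right)} = 1 + 2 R^{2} \left(v + \frac{R + v}{2 v}\right)$ ($M{\left(v,R \right)} = \left(v + \frac{R + v}{v + v}\right) \left(R + R\right) R + 1 = \left(v + \frac{R + v}{2 v}\right) 2 R R + 1 = 2 R \left(v + \frac{R + v}{2 v}\right) R + 1 = 2 R^{2} \left(v + \frac{R + v}{2 v}\right) + 1 = 1 + 2 R^{2} \left(v + \frac{R + v}{2 v}\right)$)
$B{\left(N \right)} = 440 - \frac{9261}{N} + 882 N$ ($B{\left(N \right)} = -2 + \left(1 + \left(-21\right)^{2} + \frac{\left(-21\right)^{3}}{N} + 2 N \left(-21\right)^{2}\right) = -2 + \left(1 + 441 - \frac{9261}{N} + 2 N 441\right) = -2 + \left(1 + 441 - \frac{9261}{N} + 882 N\right) = -2 + \left(442 - \frac{9261}{N} + 882 N\right) = 440 - \frac{9261}{N} + 882 N$)
$w{\left(-271 \right)} + B{\left(-279 \right)} = 0 + \left(440 - \frac{9261}{-279} + 882 \left(-279\right)\right) = 0 - \frac{7613749}{31} = - \frac{7613749}{31}$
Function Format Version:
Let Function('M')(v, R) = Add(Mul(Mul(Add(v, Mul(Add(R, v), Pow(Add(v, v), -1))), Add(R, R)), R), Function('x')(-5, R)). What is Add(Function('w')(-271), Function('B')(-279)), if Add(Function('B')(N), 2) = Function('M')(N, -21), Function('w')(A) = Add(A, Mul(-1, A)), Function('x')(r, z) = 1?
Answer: Rational(-7613749, 31) ≈ -2.4560e+5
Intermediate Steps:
Function('w')(A) = 0
Function('M')(v, R) = Add(1, Mul(2, Pow(R, 2), Add(v, Mul(Rational(1, 2), Pow(v, -1), Add(R, v))))) (Function('M')(v, R) = Add(Mul(Mul(Add(v, Mul(Add(R, v), Pow(Add(v, v), -1))), Add(R, R)), R), 1) = Add(Mul(Mul(Add(v, Mul(Add(R, v), Pow(Mul(2, v), -1))), Mul(2, R)), R), 1) = Add(Mul(Mul(Add(v, Mul(Add(R, v), Mul(Rational(1, 2), Pow(v, -1)))), Mul(2, R)), R), 1) = Add(Mul(Mul(Add(v, Mul(Rational(1, 2), Pow(v, -1), Add(R, v))), Mul(2, R)), R), 1) = Add(Mul(Mul(2, R, Add(v, Mul(Rational(1, 2), Pow(v, -1), Add(R, v)))), R), 1) = Add(Mul(2, Pow(R, 2), Add(v, Mul(Rational(1, 2), Pow(v, -1), Add(R, v)))), 1) = Add(1, Mul(2, Pow(R, 2), Add(v, Mul(Rational(1, 2), Pow(v, -1), Add(R, v))))))
Function('B')(N) = Add(440, Mul(-9261, Pow(N, -1)), Mul(882, N)) (Function('B')(N) = Add(-2, Add(1, Pow(-21, 2), Mul(Pow(-21, 3), Pow(N, -1)), Mul(2, N, Pow(-21, 2)))) = Add(-2, Add(1, 441, Mul(-9261, Pow(N, -1)), Mul(2, N, 441))) = Add(-2, Add(1, 441, Mul(-9261, Pow(N, -1)), Mul(882, N))) = Add(-2, Add(442, Mul(-9261, Pow(N, -1)), Mul(882, N))) = Add(440, Mul(-9261, Pow(N, -1)), Mul(882, N)))
Add(Function('w')(-271), Function('B')(-279)) = Add(0, Add(440, Mul(-9261, Pow(-279, -1)), Mul(882, -279))) = Add(0, Add(440, Mul(-9261, Rational(-1, 279)), -246078)) = Add(0, Add(440, Rational(1029, 31), -246078)) = Add(0, Rational(-7613749, 31)) = Rational(-7613749, 31)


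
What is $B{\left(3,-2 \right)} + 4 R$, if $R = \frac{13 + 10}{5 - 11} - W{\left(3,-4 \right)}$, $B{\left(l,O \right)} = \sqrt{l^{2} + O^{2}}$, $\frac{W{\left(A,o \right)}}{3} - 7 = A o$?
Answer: $\frac{134}{3} + \sqrt{13} \approx 48.272$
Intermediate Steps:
$W{\left(A,o \right)} = 21 + 3 A o$
$B{\left(l,O \right)} = \sqrt{O^{2} + l^{2}}$
$R = \frac{67}{6}$ ($R = \frac{13 + 10}{5 - 11} - \left(21 + 3 \cdot 3 \left(-4\right)\right) = \frac{23}{-6} - \left(21 - 36\right) = 23 \left(- \frac{1}{6}\right) - -15 = - \frac{23}{6} + 15 = \frac{67}{6} \approx 11.167$)
$B{\left(3,-2 \right)} + 4 R = \sqrt{\left(-2\right)^{2} + 3^{2}} + 4 \cdot \frac{67}{6} = \sqrt{4 + 9} + \frac{134}{3} = \sqrt{13} + \frac{134}{3} = \frac{134}{3} + \sqrt{13}$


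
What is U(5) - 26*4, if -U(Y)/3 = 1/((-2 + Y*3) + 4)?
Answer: -1771/17 ≈ -104.18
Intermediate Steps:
U(Y) = -3/(2 + 3*Y) (U(Y) = -3/((-2 + Y*3) + 4) = -3/((-2 + 3*Y) + 4) = -3/(2 + 3*Y))
U(5) - 26*4 = -3/(2 + 3*5) - 26*4 = -3/(2 + 15) - 104 = -3/17 - 104 = -1771/17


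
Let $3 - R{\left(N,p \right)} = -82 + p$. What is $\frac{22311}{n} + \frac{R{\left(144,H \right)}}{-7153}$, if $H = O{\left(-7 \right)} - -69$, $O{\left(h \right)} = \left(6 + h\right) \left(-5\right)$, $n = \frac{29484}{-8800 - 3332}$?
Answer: $- \frac{5975781720}{650923} \approx -9180.5$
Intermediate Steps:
$n = - \frac{819}{337}$ ($n = \frac{29484}{-12132} = 29484 \left(- \frac{1}{12132}\right) = - \frac{819}{337} \approx -2.4303$)
$O{\left(h \right)} = -30 - 5 h$
$H = 74$ ($H = \left(-30 - -35\right) - -69 = \left(-30 + 35\right) + 69 = 5 + 69 = 74$)
$R{\left(N,p \right)} = 85 - p$ ($R{\left(N,p \right)} = 3 - \left(-82 + p\right) = 85 - p$)
$\frac{22311}{n} + \frac{R{\left(144,H \right)}}{-7153} = \frac{22311}{- \frac{819}{337}} + \frac{85 - 74}{-7153} = 22311 \left(- \frac{337}{819}\right) + \left(85 - 74\right) \left(- \frac{1}{7153}\right) = - \frac{835423}{91} + 11 \left(- \frac{1}{7153}\right) = - \frac{835423}{91} - \frac{11}{7153} = - \frac{5975781720}{650923}$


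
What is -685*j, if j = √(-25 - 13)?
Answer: -685*I*√38 ≈ -4222.6*I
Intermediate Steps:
j = I*√38 (j = √(-38) = I*√38 ≈ 6.1644*I)
-685*j = -685*I*√38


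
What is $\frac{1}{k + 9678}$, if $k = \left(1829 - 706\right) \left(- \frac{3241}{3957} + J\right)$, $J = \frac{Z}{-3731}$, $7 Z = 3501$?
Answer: $\frac{103344969}{889558621540} \approx 0.00011618$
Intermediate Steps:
$Z = \frac{3501}{7}$ ($Z = \frac{1}{7} \cdot 3501 = \frac{3501}{7} \approx 500.14$)
$J = - \frac{3501}{26117}$ ($J = \frac{3501}{7 \left(-3731\right)} = \frac{3501}{7} \left(- \frac{1}{3731}\right) = - \frac{3501}{26117} \approx -0.13405$)
$k = - \frac{110613988442}{103344969}$ ($k = \left(1829 - 706\right) \left(- \frac{3241}{3957} - \frac{3501}{26117}\right) = 1123 \left(\left(-3241\right) \frac{1}{3957} - \frac{3501}{26117}\right) = 1123 \left(- \frac{3241}{3957} - \frac{3501}{26117}\right) = 1123 \left(- \frac{98498654}{103344969}\right) = - \frac{110613988442}{103344969} \approx -1070.3$)
$\frac{1}{k + 9678} = \frac{1}{- \frac{110613988442}{103344969} + 9678} = \frac{1}{\frac{889558621540}{103344969}} = \frac{103344969}{889558621540}$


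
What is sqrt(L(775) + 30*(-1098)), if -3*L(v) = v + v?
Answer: I*sqrt(301110)/3 ≈ 182.91*I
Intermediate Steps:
L(v) = -2*v/3 (L(v) = -(v + v)/3 = -2*v/3)
sqrt(L(775) + 30*(-1098)) = sqrt(-2/3*775 + 30*(-1098)) = sqrt(-1550/3 - 32940) = sqrt(-100370/3) = I*sqrt(301110)/3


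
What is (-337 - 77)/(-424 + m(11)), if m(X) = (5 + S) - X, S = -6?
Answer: 207/218 ≈ 0.94954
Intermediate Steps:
m(X) = -1 - X (m(X) = (5 - 6) - X = -1 - X)
(-337 - 77)/(-424 + m(11)) = (-337 - 77)/(-424 + (-1 - 1*11)) = -414/(-424 + (-1 - 11)) = -414/(-424 - 12) = -414/(-436) = -414*(-1/436) = 207/218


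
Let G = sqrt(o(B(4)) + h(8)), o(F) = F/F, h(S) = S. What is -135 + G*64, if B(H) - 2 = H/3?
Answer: 57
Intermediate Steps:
B(H) = 2 + H/3
o(F) = 1
G = 3 (G = sqrt(1 + 8) = sqrt(9) = 3)
-135 + G*64 = -135 + 3*64 = -135 + 192 = 57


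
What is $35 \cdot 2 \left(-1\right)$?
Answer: $-70$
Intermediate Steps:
$35 \cdot 2 \left(-1\right) = 35 \left(-2\right) = -70$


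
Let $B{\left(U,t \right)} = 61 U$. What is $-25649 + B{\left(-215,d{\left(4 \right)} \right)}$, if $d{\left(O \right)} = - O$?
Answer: $-38764$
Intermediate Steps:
$-25649 + B{\left(-215,d{\left(4 \right)} \right)} = -25649 + 61 \left(-215\right) = -25649 - 13115 = -38764$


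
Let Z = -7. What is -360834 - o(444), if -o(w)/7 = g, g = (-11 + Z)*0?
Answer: -360834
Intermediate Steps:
g = 0 (g = (-11 - 7)*0 = -18*0 = 0)
o(w) = 0 (o(w) = -7*0 = 0)
-360834 - o(444) = -360834 - 1*0 = -360834 + 0 = -360834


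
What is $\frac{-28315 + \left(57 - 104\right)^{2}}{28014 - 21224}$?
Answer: $- \frac{13053}{3395} \approx -3.8448$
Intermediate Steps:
$\frac{-28315 + \left(57 - 104\right)^{2}}{28014 - 21224} = \frac{-28315 + \left(-47\right)^{2}}{6790} = \left(-28315 + 2209\right) \frac{1}{6790} = \left(-26106\right) \frac{1}{6790} = - \frac{13053}{3395}$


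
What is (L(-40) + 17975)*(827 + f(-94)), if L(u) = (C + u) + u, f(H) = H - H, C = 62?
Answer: 14850439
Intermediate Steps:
f(H) = 0
L(u) = 62 + 2*u (L(u) = (62 + u) + u = 62 + 2*u)
(L(-40) + 17975)*(827 + f(-94)) = ((62 + 2*(-40)) + 17975)*(827 + 0) = ((62 - 80) + 17975)*827 = (-18 + 17975)*827 = 17957*827 = 14850439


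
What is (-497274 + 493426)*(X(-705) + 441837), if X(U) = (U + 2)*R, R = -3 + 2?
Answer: -1702893920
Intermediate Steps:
R = -1
X(U) = -2 - U (X(U) = (U + 2)*(-1) = (2 + U)*(-1) = -2 - U)
(-497274 + 493426)*(X(-705) + 441837) = (-497274 + 493426)*((-2 - 1*(-705)) + 441837) = -3848*((-2 + 705) + 441837) = -3848*(703 + 441837) = -3848*442540 = -1702893920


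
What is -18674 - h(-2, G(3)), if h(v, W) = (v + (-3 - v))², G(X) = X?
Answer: -18683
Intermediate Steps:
h(v, W) = 9 (h(v, W) = (-3)² = 9)
-18674 - h(-2, G(3)) = -18674 - 1*9 = -18674 - 9 = -18683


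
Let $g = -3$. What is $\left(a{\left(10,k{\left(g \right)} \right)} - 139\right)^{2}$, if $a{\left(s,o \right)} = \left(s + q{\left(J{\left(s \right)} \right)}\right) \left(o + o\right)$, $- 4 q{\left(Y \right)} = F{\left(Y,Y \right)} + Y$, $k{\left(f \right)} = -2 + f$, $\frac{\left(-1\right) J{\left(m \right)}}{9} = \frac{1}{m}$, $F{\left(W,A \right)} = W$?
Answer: $\frac{237169}{4} \approx 59292.0$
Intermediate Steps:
$J{\left(m \right)} = - \frac{9}{m}$
$q{\left(Y \right)} = - \frac{Y}{2}$ ($q{\left(Y \right)} = - \frac{Y + Y}{4} = - \frac{2 Y}{4} = - \frac{Y}{2}$)
$a{\left(s,o \right)} = 2 o \left(s + \frac{9}{2 s}\right)$ ($a{\left(s,o \right)} = \left(s - \frac{\left(-9\right) \frac{1}{s}}{2}\right) \left(o + o\right) = \left(s + \frac{9}{2 s}\right) 2 o = 2 o \left(s + \frac{9}{2 s}\right)$)
$\left(a{\left(10,k{\left(g \right)} \right)} - 139\right)^{2} = \left(\frac{\left(-2 - 3\right) \left(9 + 2 \cdot 10^{2}\right)}{10} - 139\right)^{2} = \left(\left(-5\right) \frac{1}{10} \left(9 + 2 \cdot 100\right) - 139\right)^{2} = \left(\left(-5\right) \frac{1}{10} \left(9 + 200\right) - 139\right)^{2} = \left(\left(-5\right) \frac{1}{10} \cdot 209 - 139\right)^{2} = \left(- \frac{209}{2} - 139\right)^{2} = \left(- \frac{487}{2}\right)^{2} = \frac{237169}{4}$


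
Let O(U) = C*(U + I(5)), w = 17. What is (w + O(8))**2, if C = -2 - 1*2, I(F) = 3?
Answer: 729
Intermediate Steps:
C = -4 (C = -2 - 2 = -4)
O(U) = -12 - 4*U (O(U) = -4*(U + 3) = -4*(3 + U) = -12 - 4*U)
(w + O(8))**2 = (17 + (-12 - 4*8))**2 = (17 + (-12 - 32))**2 = (17 - 44)**2 = (-27)**2 = 729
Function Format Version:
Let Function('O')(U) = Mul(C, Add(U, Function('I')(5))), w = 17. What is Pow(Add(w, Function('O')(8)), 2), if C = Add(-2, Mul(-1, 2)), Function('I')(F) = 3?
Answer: 729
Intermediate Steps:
C = -4 (C = Add(-2, -2) = -4)
Function('O')(U) = Add(-12, Mul(-4, U)) (Function('O')(U) = Mul(-4, Add(U, 3)) = Mul(-4, Add(3, U)) = Add(-12, Mul(-4, U)))
Pow(Add(w, Function('O')(8)), 2) = Pow(Add(17, Add(-12, Mul(-4, 8))), 2) = Pow(Add(17, Add(-12, -32)), 2) = Pow(Add(17, -44), 2) = Pow(-27, 2) = 729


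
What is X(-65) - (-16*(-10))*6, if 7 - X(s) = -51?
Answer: -902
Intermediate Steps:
X(s) = 58 (X(s) = 7 - 1*(-51) = 7 + 51 = 58)
X(-65) - (-16*(-10))*6 = 58 - (-16*(-10))*6 = 58 - 160*6 = 58 - 1*960 = 58 - 960 = -902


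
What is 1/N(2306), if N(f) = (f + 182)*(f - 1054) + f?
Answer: 1/3117282 ≈ 3.2079e-7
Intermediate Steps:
N(f) = f + (-1054 + f)*(182 + f) (N(f) = (182 + f)*(-1054 + f) + f = (-1054 + f)*(182 + f) + f = f + (-1054 + f)*(182 + f))
1/N(2306) = 1/(-191828 + 2306² - 871*2306) = 1/(-191828 + 5317636 - 2008526) = 1/3117282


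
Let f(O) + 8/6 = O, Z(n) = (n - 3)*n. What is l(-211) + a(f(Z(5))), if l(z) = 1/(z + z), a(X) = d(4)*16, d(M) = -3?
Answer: -20257/422 ≈ -48.002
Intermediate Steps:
Z(n) = n*(-3 + n) (Z(n) = (-3 + n)*n = n*(-3 + n))
f(O) = -4/3 + O
a(X) = -48 (a(X) = -3*16 = -48)
l(z) = 1/(2*z)
l(-211) + a(f(Z(5))) = (½)/(-211) - 48 = (½)*(-1/211) - 48 = -1/422 - 48 = -20257/422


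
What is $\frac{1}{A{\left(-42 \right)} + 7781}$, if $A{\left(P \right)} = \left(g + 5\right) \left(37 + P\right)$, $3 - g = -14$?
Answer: $\frac{1}{7671} \approx 0.00013036$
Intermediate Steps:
$g = 17$ ($g = 3 - -14 = 3 + 14 = 17$)
$A{\left(P \right)} = 814 + 22 P$ ($A{\left(P \right)} = \left(17 + 5\right) \left(37 + P\right) = 22 \left(37 + P\right) = 814 + 22 P$)
$\frac{1}{A{\left(-42 \right)} + 7781} = \frac{1}{\left(814 + 22 \left(-42\right)\right) + 7781} = \frac{1}{\left(814 - 924\right) + 7781} = \frac{1}{-110 + 7781} = \frac{1}{7671}$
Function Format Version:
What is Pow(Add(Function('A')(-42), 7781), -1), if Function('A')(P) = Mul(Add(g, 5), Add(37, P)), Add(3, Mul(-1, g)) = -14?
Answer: Rational(1, 7671) ≈ 0.00013036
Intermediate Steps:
g = 17 (g = Add(3, Mul(-1, -14)) = Add(3, 14) = 17)
Function('A')(P) = Add(814, Mul(22, P)) (Function('A')(P) = Mul(Add(17, 5), Add(37, P)) = Mul(22, Add(37, P)) = Add(814, Mul(22, P)))
Pow(Add(Function('A')(-42), 7781), -1) = Pow(Add(Add(814, Mul(22, -42)), 7781), -1) = Pow(Add(Add(814, -924), 7781), -1) = Pow(Add(-110, 7781), -1) = Pow(7671, -1) = Rational(1, 7671)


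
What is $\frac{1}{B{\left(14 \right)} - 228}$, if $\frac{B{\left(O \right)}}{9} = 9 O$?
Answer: $\frac{1}{906} \approx 0.0011038$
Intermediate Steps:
$B{\left(O \right)} = 81 O$ ($B{\left(O \right)} = 9 \cdot 9 O = 81 O$)
$\frac{1}{B{\left(14 \right)} - 228} = \frac{1}{81 \cdot 14 - 228} = \frac{1}{1134 - 228} = \frac{1}{906}$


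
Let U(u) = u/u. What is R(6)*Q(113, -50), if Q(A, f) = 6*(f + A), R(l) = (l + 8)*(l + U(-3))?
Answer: 37044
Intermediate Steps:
U(u) = 1
R(l) = (1 + l)*(8 + l) (R(l) = (l + 8)*(l + 1) = (8 + l)*(1 + l) = (1 + l)*(8 + l))
Q(A, f) = 6*A + 6*f (Q(A, f) = 6*(A + f) = 6*A + 6*f)
R(6)*Q(113, -50) = (8 + 6² + 9*6)*(6*113 + 6*(-50)) = (8 + 36 + 54)*(678 - 300) = 98*378 = 37044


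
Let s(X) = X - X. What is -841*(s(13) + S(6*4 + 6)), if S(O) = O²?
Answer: -756900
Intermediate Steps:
s(X) = 0
-841*(s(13) + S(6*4 + 6)) = -841*(0 + (6*4 + 6)²) = -841*(0 + (24 + 6)²) = -841*(0 + 30²) = -841*(0 + 900) = -841*900 = -756900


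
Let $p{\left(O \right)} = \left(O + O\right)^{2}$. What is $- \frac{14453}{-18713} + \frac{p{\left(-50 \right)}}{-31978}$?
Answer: $\frac{137524017}{299202157} \approx 0.45964$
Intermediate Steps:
$p{\left(O \right)} = 4 O^{2}$ ($p{\left(O \right)} = \left(2 O\right)^{2} = 4 O^{2}$)
$- \frac{14453}{-18713} + \frac{p{\left(-50 \right)}}{-31978} = - \frac{14453}{-18713} + \frac{4 \left(-50\right)^{2}}{-31978} = \left(-14453\right) \left(- \frac{1}{18713}\right) + 4 \cdot 2500 \left(- \frac{1}{31978}\right) = \frac{14453}{18713} + 10000 \left(- \frac{1}{31978}\right) = \frac{14453}{18713} - \frac{5000}{15989} = \frac{137524017}{299202157}$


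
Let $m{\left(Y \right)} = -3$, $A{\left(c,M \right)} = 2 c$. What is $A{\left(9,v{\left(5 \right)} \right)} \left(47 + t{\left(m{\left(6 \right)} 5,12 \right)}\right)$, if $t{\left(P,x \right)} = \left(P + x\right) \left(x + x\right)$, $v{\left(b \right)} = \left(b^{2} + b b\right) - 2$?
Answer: $-450$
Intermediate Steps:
$v{\left(b \right)} = -2 + 2 b^{2}$ ($v{\left(b \right)} = \left(b^{2} + b^{2}\right) - 2 = 2 b^{2} - 2 = -2 + 2 b^{2}$)
$t{\left(P,x \right)} = 2 x \left(P + x\right)$ ($t{\left(P,x \right)} = \left(P + x\right) 2 x = 2 x \left(P + x\right)$)
$A{\left(9,v{\left(5 \right)} \right)} \left(47 + t{\left(m{\left(6 \right)} 5,12 \right)}\right) = 2 \cdot 9 \left(47 + 2 \cdot 12 \left(\left(-3\right) 5 + 12\right)\right) = 18 \left(47 + 2 \cdot 12 \left(-15 + 12\right)\right) = 18 \left(47 + 2 \cdot 12 \left(-3\right)\right) = 18 \left(47 - 72\right) = 18 \left(-25\right) = -450$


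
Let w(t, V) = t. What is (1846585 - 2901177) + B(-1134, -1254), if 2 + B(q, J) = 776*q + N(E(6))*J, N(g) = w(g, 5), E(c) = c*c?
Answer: -1979722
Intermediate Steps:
E(c) = c²
N(g) = g
B(q, J) = -2 + 36*J + 776*q (B(q, J) = -2 + (776*q + 6²*J) = -2 + (776*q + 36*J) = -2 + (36*J + 776*q) = -2 + 36*J + 776*q)
(1846585 - 2901177) + B(-1134, -1254) = (1846585 - 2901177) + (-2 + 36*(-1254) + 776*(-1134)) = -1054592 + (-2 - 45144 - 879984) = -1054592 - 925130 = -1979722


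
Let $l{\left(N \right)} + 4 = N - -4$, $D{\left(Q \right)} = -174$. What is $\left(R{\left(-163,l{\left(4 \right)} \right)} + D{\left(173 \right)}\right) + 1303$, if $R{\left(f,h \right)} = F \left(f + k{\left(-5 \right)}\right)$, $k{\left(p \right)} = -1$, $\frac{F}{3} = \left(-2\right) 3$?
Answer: $4081$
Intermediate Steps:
$F = -18$ ($F = 3 \left(\left(-2\right) 3\right) = 3 \left(-6\right) = -18$)
$l{\left(N \right)} = N$ ($l{\left(N \right)} = -4 + \left(N - -4\right) = -4 + \left(N + 4\right) = -4 + \left(4 + N\right) = N$)
$R{\left(f,h \right)} = 18 - 18 f$ ($R{\left(f,h \right)} = - 18 \left(f - 1\right) = - 18 \left(-1 + f\right) = 18 - 18 f$)
$\left(R{\left(-163,l{\left(4 \right)} \right)} + D{\left(173 \right)}\right) + 1303 = \left(\left(18 - -2934\right) - 174\right) + 1303 = \left(\left(18 + 2934\right) - 174\right) + 1303 = \left(2952 - 174\right) + 1303 = 2778 + 1303 = 4081$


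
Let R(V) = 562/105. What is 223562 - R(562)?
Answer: 23473448/105 ≈ 2.2356e+5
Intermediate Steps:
R(V) = 562/105 (R(V) = 562*(1/105) = 562/105)
223562 - R(562) = 223562 - 1*562/105 = 223562 - 562/105 = 23473448/105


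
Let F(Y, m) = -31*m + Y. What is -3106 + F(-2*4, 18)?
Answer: -3672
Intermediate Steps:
F(Y, m) = Y - 31*m
-3106 + F(-2*4, 18) = -3106 + (-2*4 - 31*18) = -3106 + (-8 - 558) = -3106 - 566 = -3672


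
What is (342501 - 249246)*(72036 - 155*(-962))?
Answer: 20622970230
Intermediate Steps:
(342501 - 249246)*(72036 - 155*(-962)) = 93255*(72036 + 149110) = 93255*221146 = 20622970230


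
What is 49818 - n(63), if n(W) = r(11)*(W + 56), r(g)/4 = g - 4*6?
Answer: 56006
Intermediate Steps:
r(g) = -96 + 4*g (r(g) = 4*(g - 4*6) = 4*(g - 24) = 4*(-24 + g) = -96 + 4*g)
n(W) = -2912 - 52*W (n(W) = (-96 + 4*11)*(W + 56) = (-96 + 44)*(56 + W) = -52*(56 + W) = -2912 - 52*W)
49818 - n(63) = 49818 - (-2912 - 52*63) = 49818 - (-2912 - 3276) = 49818 - 1*(-6188) = 49818 + 6188 = 56006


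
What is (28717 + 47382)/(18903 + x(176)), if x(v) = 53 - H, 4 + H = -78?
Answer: 76099/19038 ≈ 3.9972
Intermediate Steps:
H = -82 (H = -4 - 78 = -82)
x(v) = 135 (x(v) = 53 - 1*(-82) = 53 + 82 = 135)
(28717 + 47382)/(18903 + x(176)) = (28717 + 47382)/(18903 + 135) = 76099/19038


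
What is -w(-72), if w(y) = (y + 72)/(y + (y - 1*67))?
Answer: 0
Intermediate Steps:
w(y) = (72 + y)/(-67 + 2*y) (w(y) = (72 + y)/(y + (y - 67)) = (72 + y)/(y + (-67 + y)) = (72 + y)/(-67 + 2*y))
-w(-72) = -(72 - 72)/(-67 + 2*(-72)) = -0/(-67 - 144) = -0/(-211) = -(-1)*0/211 = -1*0 = 0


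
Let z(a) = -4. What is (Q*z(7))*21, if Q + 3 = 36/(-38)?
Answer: 6300/19 ≈ 331.58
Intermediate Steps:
Q = -75/19 (Q = -3 + 36/(-38) = -3 + 36*(-1/38) = -3 - 18/19 = -75/19 ≈ -3.9474)
(Q*z(7))*21 = -75/19*(-4)*21 = (300/19)*21 = 6300/19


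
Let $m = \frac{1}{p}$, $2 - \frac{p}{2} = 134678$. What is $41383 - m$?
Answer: $\frac{11146593817}{269352} \approx 41383.0$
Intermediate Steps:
$p = -269352$ ($p = 4 - 269356 = -269352$)
$m = - \frac{1}{269352}$ ($m = \frac{1}{-269352} = - \frac{1}{269352} \approx -3.7126 \cdot 10^{-6}$)
$41383 - m = 41383 - - \frac{1}{269352} = 41383 + \frac{1}{269352} = \frac{11146593817}{269352}$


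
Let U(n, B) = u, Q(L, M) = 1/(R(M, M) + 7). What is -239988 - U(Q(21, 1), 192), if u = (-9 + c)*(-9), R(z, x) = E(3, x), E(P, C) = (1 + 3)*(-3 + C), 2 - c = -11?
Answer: -239952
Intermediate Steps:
c = 13 (c = 2 - 1*(-11) = 2 + 11 = 13)
E(P, C) = -12 + 4*C (E(P, C) = 4*(-3 + C) = -12 + 4*C)
R(z, x) = -12 + 4*x
u = -36 (u = (-9 + 13)*(-9) = 4*(-9) = -36)
Q(L, M) = 1/(-5 + 4*M) (Q(L, M) = 1/((-12 + 4*M) + 7) = 1/(-5 + 4*M))
U(n, B) = -36
-239988 - U(Q(21, 1), 192) = -239988 - 1*(-36) = -239988 + 36 = -239952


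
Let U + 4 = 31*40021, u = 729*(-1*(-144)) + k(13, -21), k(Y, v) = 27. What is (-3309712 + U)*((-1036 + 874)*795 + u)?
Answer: 49216849155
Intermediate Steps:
u = 105003 (u = 729*(-1*(-144)) + 27 = 729*144 + 27 = 104976 + 27 = 105003)
U = 1240647 (U = -4 + 31*40021 = -4 + 1240651 = 1240647)
(-3309712 + U)*((-1036 + 874)*795 + u) = (-3309712 + 1240647)*((-1036 + 874)*795 + 105003) = -2069065*(-162*795 + 105003) = -2069065*(-128790 + 105003) = -2069065*(-23787) = 49216849155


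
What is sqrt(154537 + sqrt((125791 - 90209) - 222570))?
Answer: sqrt(154537 + 2*I*sqrt(46747)) ≈ 393.11 + 0.55*I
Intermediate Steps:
sqrt(154537 + sqrt((125791 - 90209) - 222570)) = sqrt(154537 + sqrt(35582 - 222570)) = sqrt(154537 + sqrt(-186988)) = sqrt(154537 + 2*I*sqrt(46747))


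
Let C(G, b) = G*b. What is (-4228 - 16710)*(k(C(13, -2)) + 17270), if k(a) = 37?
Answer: -362373966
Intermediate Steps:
(-4228 - 16710)*(k(C(13, -2)) + 17270) = (-4228 - 16710)*(37 + 17270) = -20938*17307 = -362373966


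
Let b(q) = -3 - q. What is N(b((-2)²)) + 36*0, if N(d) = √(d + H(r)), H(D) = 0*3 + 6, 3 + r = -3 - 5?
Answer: I ≈ 1.0*I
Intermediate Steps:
r = -11 (r = -3 + (-3 - 5) = -3 - 8 = -11)
H(D) = 6 (H(D) = 0 + 6 = 6)
N(d) = √(6 + d) (N(d) = √(d + 6) = √(6 + d))
N(b((-2)²)) + 36*0 = √(6 + (-3 - 1*(-2)²)) + 36*0 = √(6 + (-3 - 1*4)) + 0 = √(6 + (-3 - 4)) + 0 = √(6 - 7) + 0 = √(-1) + 0 = I + 0 = I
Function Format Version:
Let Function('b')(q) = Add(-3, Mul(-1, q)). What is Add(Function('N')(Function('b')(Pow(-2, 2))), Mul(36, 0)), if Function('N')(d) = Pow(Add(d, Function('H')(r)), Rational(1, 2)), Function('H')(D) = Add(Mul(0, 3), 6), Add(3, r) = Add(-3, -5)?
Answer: I ≈ Mul(1.0000, I)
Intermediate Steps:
r = -11 (r = Add(-3, Add(-3, -5)) = Add(-3, -8) = -11)
Function('H')(D) = 6 (Function('H')(D) = Add(0, 6) = 6)
Function('N')(d) = Pow(Add(6, d), Rational(1, 2)) (Function('N')(d) = Pow(Add(d, 6), Rational(1, 2)) = Pow(Add(6, d), Rational(1, 2)))
Add(Function('N')(Function('b')(Pow(-2, 2))), Mul(36, 0)) = Add(Pow(Add(6, Add(-3, Mul(-1, Pow(-2, 2)))), Rational(1, 2)), Mul(36, 0)) = Add(Pow(Add(6, Add(-3, Mul(-1, 4))), Rational(1, 2)), 0) = Add(Pow(Add(6, Add(-3, -4)), Rational(1, 2)), 0) = Add(Pow(Add(6, -7), Rational(1, 2)), 0) = Add(Pow(-1, Rational(1, 2)), 0) = Add(I, 0) = I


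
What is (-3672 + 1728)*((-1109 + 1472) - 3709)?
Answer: 6504624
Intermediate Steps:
(-3672 + 1728)*((-1109 + 1472) - 3709) = -1944*(363 - 3709) = -1944*(-3346) = 6504624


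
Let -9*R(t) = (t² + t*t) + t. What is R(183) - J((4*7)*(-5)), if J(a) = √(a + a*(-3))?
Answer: -22387/3 - 2*√70 ≈ -7479.1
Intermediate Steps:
R(t) = -2*t²/9 - t/9 (R(t) = -((t² + t*t) + t)/9 = -((t² + t²) + t)/9 = -(2*t² + t)/9 = -(t + 2*t²)/9 = -2*t²/9 - t/9)
J(a) = √2*√(-a) (J(a) = √(a - 3*a) = √(-2*a) = √2*√(-a))
R(183) - J((4*7)*(-5)) = -⅑*183*(1 + 2*183) - √2*√(-4*7*(-5)) = -⅑*183*(1 + 366) - √2*√(-28*(-5)) = -⅑*183*367 - √2*√(-1*(-140)) = -22387/3 - √2*√140 = -22387/3 - √2*2*√35 = -22387/3 - 2*√70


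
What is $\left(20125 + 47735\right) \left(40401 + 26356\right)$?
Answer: $4530130020$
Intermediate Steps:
$\left(20125 + 47735\right) \left(40401 + 26356\right) = 67860 \cdot 66757 = 4530130020$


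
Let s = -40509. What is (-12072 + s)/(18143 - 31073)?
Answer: 17527/4310 ≈ 4.0666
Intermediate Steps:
(-12072 + s)/(18143 - 31073) = (-12072 - 40509)/(18143 - 31073) = -52581/(-12930) = -52581*(-1/12930) = 17527/4310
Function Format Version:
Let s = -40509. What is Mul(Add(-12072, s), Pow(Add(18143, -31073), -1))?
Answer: Rational(17527, 4310) ≈ 4.0666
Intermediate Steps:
Mul(Add(-12072, s), Pow(Add(18143, -31073), -1)) = Mul(Add(-12072, -40509), Pow(Add(18143, -31073), -1)) = Mul(-52581, Pow(-12930, -1)) = Mul(-52581, Rational(-1, 12930)) = Rational(17527, 4310)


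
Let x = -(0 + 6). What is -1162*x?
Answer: 6972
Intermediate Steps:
x = -6 (x = -1*6 = -6)
-1162*x = -1162*(-6) = 6972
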